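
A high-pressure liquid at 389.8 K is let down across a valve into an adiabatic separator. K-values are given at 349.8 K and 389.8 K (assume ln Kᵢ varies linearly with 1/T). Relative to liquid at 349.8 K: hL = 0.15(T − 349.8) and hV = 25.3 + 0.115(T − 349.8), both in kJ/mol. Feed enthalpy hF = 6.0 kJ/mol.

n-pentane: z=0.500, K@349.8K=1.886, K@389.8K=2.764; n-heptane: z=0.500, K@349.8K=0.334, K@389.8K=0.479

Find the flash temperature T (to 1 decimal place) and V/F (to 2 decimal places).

T = 352.1 K, V/F = 0.22

Adiabatic flash: solve Rachford–Rice at each trial T, then check hF = ψ·hV(T) + (1−ψ)·hL(T).
  T = 349.8 K: K = (1.886, 0.334), RR gives ψ = 0.186, H_out = 4.716 kJ/mol
  T = 389.8 K: K = (2.764, 0.479), RR gives ψ = 0.676, H_out = 22.162 kJ/mol
  T = 369.8 K: K = (2.307, 0.404), RR gives ψ = 0.456, H_out = 14.223 kJ/mol
  T = 359.8 K: K = (2.092, 0.368), RR gives ψ = 0.333, H_out = 9.820 kJ/mol
  T = 354.8 K: K = (1.988, 0.351), RR gives ψ = 0.264, H_out = 7.386 kJ/mol
  T = 352.3 K: K = (1.937, 0.342), RR gives ψ = 0.226, H_out = 6.085 kJ/mol
  T = 351.1 K: K = (1.912, 0.338), RR gives ψ = 0.208, H_out = 5.437 kJ/mol
Linear interpolation between T = 351.1 (H_out = 5.437) and T = 352.3 (H_out = 6.085) on hF = 6.0 gives T ≈ 352.1 K, at which ψ = 0.22.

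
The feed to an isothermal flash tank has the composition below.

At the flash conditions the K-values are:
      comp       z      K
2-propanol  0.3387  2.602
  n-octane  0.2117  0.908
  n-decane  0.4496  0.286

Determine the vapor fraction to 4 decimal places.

Let ψ = V/F and solve Σ zᵢ(Kᵢ−1)/(1+ψ(Kᵢ−1)) = 0.
Check two-phase: ΣzᵢKᵢ = 1.2021 > 1 and Σzᵢ/Kᵢ = 1.9353 > 1, so g(0) = 0.2021 > 0 and g(1) = -0.9353 < 0.
Newton–Raphson from ψ = 0.44:
  ψ = 0.4400: g = -0.17010, g' = -0.7883 → ψ = 0.2242
  ψ = 0.2242: g = -0.00288, g' = -0.7973 → ψ = 0.2206
Converged at ψ = 0.2206.

ψ = 0.2206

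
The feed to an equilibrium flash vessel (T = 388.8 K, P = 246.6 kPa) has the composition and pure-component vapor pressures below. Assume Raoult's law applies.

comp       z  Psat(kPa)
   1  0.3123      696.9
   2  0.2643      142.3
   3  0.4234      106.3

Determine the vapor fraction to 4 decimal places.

ψ = 0.2308

Raoult's law: Kᵢ = Pᵢˢᵃᵗ/P = Pᵢˢᵃᵗ/246.6.
  K_1 = 696.9/246.6 = 2.826034, K_2 = 142.3/246.6 = 0.577048, K_3 = 106.3/246.6 = 0.431062
Rachford–Rice: g(ψ) = Σ zᵢ(Kᵢ−1)/(1+ψ(Kᵢ−1)) = 0.
Check two-phase: ΣzᵢKᵢ = 1.2176 > 1 and Σzᵢ/Kᵢ = 1.5508 > 1, so g(0) = 0.2176 > 0 and g(1) = -0.5508 < 0.
Newton–Raphson from ψ = 0.44:
  ψ = 0.4400: g = -0.14246, g' = -0.6354 → ψ = 0.2158
  ψ = 0.2158: g = 0.01146, g' = -0.7712 → ψ = 0.2307
  ψ = 0.2307: g = 0.00012, g' = -0.7552 → ψ = 0.2308
Converged at ψ = 0.2308.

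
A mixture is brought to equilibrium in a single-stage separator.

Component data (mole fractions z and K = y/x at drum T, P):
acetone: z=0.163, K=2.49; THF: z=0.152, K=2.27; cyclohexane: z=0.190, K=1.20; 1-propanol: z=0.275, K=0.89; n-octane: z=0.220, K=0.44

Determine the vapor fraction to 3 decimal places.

ψ = 0.753

Rachford–Rice: g(ψ) = Σ zᵢ(Kᵢ−1)/(1+ψ(Kᵢ−1)) = 0.
g(0) = ΣzᵢKᵢ − 1 = 0.320 and g(1) = 1 − Σzᵢ/Kᵢ = -0.100, so a root lies in (0, 1).
Newton iteration, ψ⁰ = 0.48:
  ψ = 0.480: g = 0.0958, g' = -0.357 → ψ = 0.748
  ψ = 0.748: g = 0.0018, g' = -0.360 → ψ = 0.753
Converged at ψ = 0.753.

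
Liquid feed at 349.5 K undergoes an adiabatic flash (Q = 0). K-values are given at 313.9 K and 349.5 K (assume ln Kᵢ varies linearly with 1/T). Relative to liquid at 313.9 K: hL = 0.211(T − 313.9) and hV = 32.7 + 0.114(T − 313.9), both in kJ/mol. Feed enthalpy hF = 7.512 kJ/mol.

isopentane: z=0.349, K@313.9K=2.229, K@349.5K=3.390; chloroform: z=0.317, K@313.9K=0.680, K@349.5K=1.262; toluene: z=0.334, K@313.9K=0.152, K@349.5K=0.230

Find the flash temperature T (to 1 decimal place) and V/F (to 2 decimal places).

Adiabatic flash: solve Rachford–Rice at each trial T, then check hF = ψ·hV(T) + (1−ψ)·hL(T).
  T = 313.9 K: K = (2.229, 0.680, 0.152), RR gives ψ = 0.057, H_out = 1.860 kJ/mol
  T = 349.5 K: K = (3.390, 1.262, 0.230), RR gives ψ = 0.537, H_out = 23.205 kJ/mol
  T = 331.7 K: K = (2.780, 0.942, 0.189), RR gives ψ = 0.333, H_out = 14.077 kJ/mol
  T = 322.8 K: K = (2.497, 0.804, 0.170), RR gives ψ = 0.206, H_out = 8.441 kJ/mol
  T = 318.4 K: K = (2.363, 0.741, 0.161), RR gives ψ = 0.136, H_out = 5.326 kJ/mol
  T = 320.6 K: K = (2.429, 0.772, 0.165), RR gives ψ = 0.172, H_out = 6.914 kJ/mol
Linear interpolation between T = 320.6 (H_out = 6.914) and T = 322.8 (H_out = 8.441) on hF = 7.512 gives T ≈ 321.5 K, at which ψ = 0.19.

T = 321.5 K, V/F = 0.19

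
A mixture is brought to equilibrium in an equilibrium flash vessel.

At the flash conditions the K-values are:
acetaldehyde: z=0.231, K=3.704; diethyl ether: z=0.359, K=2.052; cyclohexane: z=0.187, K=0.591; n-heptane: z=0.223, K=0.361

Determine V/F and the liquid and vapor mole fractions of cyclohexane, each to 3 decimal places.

Rachford–Rice: g(V/F) = Σ zᵢ(Kᵢ−1)/(1+V/F(Kᵢ−1)) = 0.
Feasibility: ΣzᵢKᵢ = 1.783, Σzᵢ/Kᵢ = 1.171 — both > 1, two phases present.
Iterate (Newton) starting at V/F = 0.5:
  V/F = 0.500: g = 0.2075, g' = -0.722 → V/F = 0.787
  V/F = 0.787: g = 0.0065, g' = -0.728 → V/F = 0.796
Converged at V/F = 0.796.
Compositions from xᵢ = zᵢ/(1+V/F(Kᵢ−1)), yᵢ = Kᵢxᵢ:
  acetaldehyde: x = 0.073, y = 0.271
  diethyl ether: x = 0.195, y = 0.401
  cyclohexane: x = 0.277, y = 0.164
  n-heptane: x = 0.454, y = 0.164

V/F = 0.796, x_cyclohexane = 0.277, y_cyclohexane = 0.164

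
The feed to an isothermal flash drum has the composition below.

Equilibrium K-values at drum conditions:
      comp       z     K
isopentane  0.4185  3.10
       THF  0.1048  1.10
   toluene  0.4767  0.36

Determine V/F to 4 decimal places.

V/F = 0.4884

Newton–Raphson from V/F = 0.5:
  V/F = 0.5000: g = -0.00997, g' = -0.8624 → V/F = 0.4884
Converged at V/F = 0.4884.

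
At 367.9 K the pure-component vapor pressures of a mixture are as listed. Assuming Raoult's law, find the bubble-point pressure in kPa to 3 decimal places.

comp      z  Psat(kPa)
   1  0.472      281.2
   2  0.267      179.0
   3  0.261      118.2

At the bubble point ψ → 0, so ΣzᵢKᵢ = 1 with Kᵢ = Pᵢˢᵃᵗ/P ⇒ P = ΣzᵢPᵢˢᵃᵗ.
P = 0.472·281.2 + 0.267·179.0 + 0.261·118.2 = 211.370 kPa

Pbub = 211.370 kPa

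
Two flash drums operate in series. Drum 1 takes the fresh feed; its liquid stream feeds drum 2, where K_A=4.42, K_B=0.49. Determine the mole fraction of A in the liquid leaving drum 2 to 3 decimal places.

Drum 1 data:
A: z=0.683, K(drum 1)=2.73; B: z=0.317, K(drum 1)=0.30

Drum 1:
Binary case is linear: z₁(K₁−1)(1+ψ₁(K₂−1)) + z₂(K₂−1)(1+ψ₁(K₁−1)) = 0
⇒ ψ₁ = [z₁(K₁−1)+z₂(K₂−1)] / [−(K₁−1)(K₂−1)] = 0.9597/1.2110 = 0.792
Drum-1 compositions:
  A: x = 0.288, y = 0.786
  B: x = 0.712, y = 0.214
Drum-2 feed = drum-1 liquid: z₂ = (0.2881, 0.7119).
Drum 2:
Material balance + equilibrium reduce to Σ zᵢ(Kᵢ−1)/(1+ψ₂(Kᵢ−1)) = 0.
Feasibility: ΣzᵢKᵢ = 1.622, Σzᵢ/Kᵢ = 1.518 — both > 1, two phases present.
Iterate (Newton) starting at ψ₂ = 0.5:
  ψ₂ = 0.500: g = -0.1238, g' = -0.792 → ψ₂ = 0.344
  ψ₂ = 0.344: g = 0.0126, g' = -0.984 → ψ₂ = 0.357
Converged at ψ₂ = 0.357.
  A: x = 0.130, y = 0.574
  B: x = 0.870, y = 0.426

x_A (drum 2) = 0.130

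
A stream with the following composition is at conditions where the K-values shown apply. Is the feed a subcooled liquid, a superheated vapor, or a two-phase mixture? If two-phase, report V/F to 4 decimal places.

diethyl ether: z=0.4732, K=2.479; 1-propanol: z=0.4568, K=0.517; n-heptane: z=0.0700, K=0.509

two-phase, V/F = 0.6214

ΣzᵢKᵢ = 1.4449; Σzᵢ/Kᵢ = 1.2120.
Both exceed 1, so a two-phase solution exists.
Iterate (Newton) starting at ψ = 0.53:
  ψ = 0.5300: g = 0.04932, g' = -0.5486 → ψ = 0.6199
  ψ = 0.6199: g = 0.00078, g' = -0.5337 → ψ = 0.6214
Converged at ψ = 0.6214.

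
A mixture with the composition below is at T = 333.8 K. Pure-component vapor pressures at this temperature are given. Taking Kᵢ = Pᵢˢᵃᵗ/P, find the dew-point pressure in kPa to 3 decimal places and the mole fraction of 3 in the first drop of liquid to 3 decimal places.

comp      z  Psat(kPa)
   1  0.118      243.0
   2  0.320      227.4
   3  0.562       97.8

At the dew point ψ → 1, so Σzᵢ/Kᵢ = 1 with Kᵢ = Pᵢˢᵃᵗ/P ⇒ 1/P = Σzᵢ/Pᵢˢᵃᵗ.
1/P = 0.118/243.0 + 0.320/227.4 + 0.562/97.8 = 0.007639 ⇒ P = 130.903 kPa
xᵢ = zᵢP/Pᵢˢᵃᵗ ⇒ x_3 = 0.562·130.903/97.8 = 0.752

Pdew = 130.903 kPa, x_3 = 0.752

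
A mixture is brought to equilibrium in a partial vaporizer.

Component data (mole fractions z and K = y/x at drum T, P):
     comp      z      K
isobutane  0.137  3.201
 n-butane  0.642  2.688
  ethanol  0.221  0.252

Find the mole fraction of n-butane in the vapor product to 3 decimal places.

Material balance + equilibrium reduce to Σ zᵢ(Kᵢ−1)/(1+ψ(Kᵢ−1)) = 0.
g(0) = ΣzᵢKᵢ − 1 = 1.220 and g(1) = 1 − Σzᵢ/Kᵢ = -0.159, so a root lies in (0, 1).
Newton iteration, ψ⁰ = 0.36:
  ψ = 0.360: g = 0.6161, g' = -1.146 → ψ = 0.898
  ψ = 0.898: g = 0.0291, g' = -1.509 → ψ = 0.917
  ψ = 0.917: g = -0.0009, g' = -1.608 → ψ = 0.916
Converged at ψ = 0.916.
Compositions from xᵢ = zᵢ/(1+ψ(Kᵢ−1)), yᵢ = Kᵢxᵢ:
  isobutane: x = 0.045, y = 0.145
  n-butane: x = 0.252, y = 0.678
  ethanol: x = 0.703, y = 0.177

y_n-butane = 0.678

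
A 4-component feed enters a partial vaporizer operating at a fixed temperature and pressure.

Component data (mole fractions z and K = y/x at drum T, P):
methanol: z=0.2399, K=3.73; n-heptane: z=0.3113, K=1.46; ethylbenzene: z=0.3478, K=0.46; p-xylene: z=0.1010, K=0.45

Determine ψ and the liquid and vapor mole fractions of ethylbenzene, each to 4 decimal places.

Material balance + equilibrium reduce to Σ zᵢ(Kᵢ−1)/(1+ψ(Kᵢ−1)) = 0.
Feasibility: ΣzᵢKᵢ = 1.5548, Σzᵢ/Kᵢ = 1.2581 — both > 1, two phases present.
Newton–Raphson from ψ = 0.4:
  ψ = 0.4000: g = 0.12323, g' = -0.6707 → ψ = 0.5837
  ψ = 0.5837: g = 0.00933, g' = -0.5893 → ψ = 0.5996
Converged at ψ = 0.5996.
Compositions from xᵢ = zᵢ/(1+ψ(Kᵢ−1)), yᵢ = Kᵢxᵢ:
  methanol: x = 0.0910, y = 0.3394
  n-heptane: x = 0.2440, y = 0.3562
  ethylbenzene: x = 0.5143, y = 0.2366
  p-xylene: x = 0.1507, y = 0.0678

ψ = 0.5996, x_ethylbenzene = 0.5143, y_ethylbenzene = 0.2366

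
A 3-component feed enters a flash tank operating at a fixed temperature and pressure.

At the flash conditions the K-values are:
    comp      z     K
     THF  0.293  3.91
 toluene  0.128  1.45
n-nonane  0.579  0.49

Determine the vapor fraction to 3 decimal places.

ψ = 0.497

Material balance + equilibrium reduce to Σ zᵢ(Kᵢ−1)/(1+ψ(Kᵢ−1)) = 0.
Feasibility: ΣzᵢKᵢ = 1.615, Σzᵢ/Kᵢ = 1.345 — both > 1, two phases present.
Iterate (Newton) starting at ψ = 0.46:
  ψ = 0.460: g = 0.0265, g' = -0.729 → ψ = 0.496
  ψ = 0.496: g = 0.0005, g' = -0.703 → ψ = 0.497
Converged at ψ = 0.497.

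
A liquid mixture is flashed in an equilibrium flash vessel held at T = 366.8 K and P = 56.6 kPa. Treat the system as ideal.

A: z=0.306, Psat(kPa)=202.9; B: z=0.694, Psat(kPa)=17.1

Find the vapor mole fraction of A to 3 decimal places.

y_A = 0.762

Raoult's law: Kᵢ = Pᵢˢᵃᵗ/P = Pᵢˢᵃᵗ/56.6.
  K_A = 202.9/56.6 = 3.58481, K_B = 17.1/56.6 = 0.30212
Material balance + equilibrium reduce to Σ zᵢ(Kᵢ−1)/(1+ψ(Kᵢ−1)) = 0.
Feasibility: ΣzᵢKᵢ = 1.307, Σzᵢ/Kᵢ = 2.382 — both > 1, two phases present.
Binary case is linear: z₁(K₁−1)(1+ψ(K₂−1)) + z₂(K₂−1)(1+ψ(K₁−1)) = 0
⇒ ψ = [z₁(K₁−1)+z₂(K₂−1)] / [−(K₁−1)(K₂−1)] = 0.3066/1.8039 = 0.170
Compositions from xᵢ = zᵢ/(1+ψ(Kᵢ−1)), yᵢ = Kᵢxᵢ:
  A: x = 0.213, y = 0.762
  B: x = 0.787, y = 0.238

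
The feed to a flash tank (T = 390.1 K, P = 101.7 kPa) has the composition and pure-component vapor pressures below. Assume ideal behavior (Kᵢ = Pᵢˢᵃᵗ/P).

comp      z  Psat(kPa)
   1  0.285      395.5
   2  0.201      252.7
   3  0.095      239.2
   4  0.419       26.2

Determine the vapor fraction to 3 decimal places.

ψ = 0.575

Raoult's law: Kᵢ = Pᵢˢᵃᵗ/P = Pᵢˢᵃᵗ/101.7.
  K_1 = 395.5/101.7 = 3.88889, K_2 = 252.7/101.7 = 2.48476, K_3 = 239.2/101.7 = 2.35202, K_4 = 26.2/101.7 = 0.25762
Material balance + equilibrium reduce to Σ zᵢ(Kᵢ−1)/(1+ψ(Kᵢ−1)) = 0.
Feasibility: ΣzᵢKᵢ = 1.939, Σzᵢ/Kᵢ = 1.821 — both > 1, two phases present.
Iterate (Newton) starting at ψ = 0.59:
  ψ = 0.590: g = -0.0185, g' = -1.236 → ψ = 0.575
Converged at ψ = 0.575.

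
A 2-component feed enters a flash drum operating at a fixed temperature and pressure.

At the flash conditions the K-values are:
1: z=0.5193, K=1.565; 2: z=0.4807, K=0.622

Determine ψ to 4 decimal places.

Rachford–Rice: g(ψ) = Σ zᵢ(Kᵢ−1)/(1+ψ(Kᵢ−1)) = 0.
g(0) = ΣzᵢKᵢ − 1 = 0.1117 and g(1) = 1 − Σzᵢ/Kᵢ = -0.1047, so a root lies in (0, 1).
Iterate (Newton) starting at ψ = 0.66:
  ψ = 0.6600: g = -0.02839, g' = -0.2099 → ψ = 0.5247
  ψ = 0.5247: g = -0.00035, g' = -0.2055 → ψ = 0.5230
Converged at ψ = 0.5230.

ψ = 0.5230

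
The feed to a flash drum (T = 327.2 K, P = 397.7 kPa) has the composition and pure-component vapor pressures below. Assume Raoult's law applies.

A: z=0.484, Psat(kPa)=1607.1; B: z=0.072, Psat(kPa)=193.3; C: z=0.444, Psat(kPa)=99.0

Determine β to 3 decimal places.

β = 0.500

Raoult's law: Kᵢ = Pᵢˢᵃᵗ/P = Pᵢˢᵃᵗ/397.7.
  K_A = 1607.1/397.7 = 4.04099, K_B = 193.3/397.7 = 0.48604, K_C = 99.0/397.7 = 0.24893
Let β = V/F and solve Σ zᵢ(Kᵢ−1)/(1+β(Kᵢ−1)) = 0.
Check two-phase: ΣzᵢKᵢ = 2.101 > 1 and Σzᵢ/Kᵢ = 2.052 > 1, so g(0) = 1.101 > 0 and g(1) = -1.052 < 0.
Newton–Raphson from β = 0.5:
  β = 0.500: g = 0.0001, g' = -1.381 → β = 0.500
Converged at β = 0.500.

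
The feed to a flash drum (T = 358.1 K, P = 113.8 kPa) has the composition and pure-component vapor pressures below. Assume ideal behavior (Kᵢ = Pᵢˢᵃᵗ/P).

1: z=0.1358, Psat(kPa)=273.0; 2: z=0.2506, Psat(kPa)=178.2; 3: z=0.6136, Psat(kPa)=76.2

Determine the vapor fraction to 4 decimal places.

Raoult's law: Kᵢ = Pᵢˢᵃᵗ/P = Pᵢˢᵃᵗ/113.8.
  K_1 = 273.0/113.8 = 2.398946, K_2 = 178.2/113.8 = 1.565905, K_3 = 76.2/113.8 = 0.669596
Rachford–Rice: g(ψ) = Σ zᵢ(Kᵢ−1)/(1+ψ(Kᵢ−1)) = 0.
Feasibility: ΣzᵢKᵢ = 1.1291, Σzᵢ/Kᵢ = 1.1330 — both > 1, two phases present.
Newton iteration, ψ⁰ = 0.5:
  ψ = 0.5000: g = -0.02053, g' = -0.2369 → ψ = 0.4133
  ψ = 0.4133: g = 0.00050, g' = -0.2493 → ψ = 0.4154
Converged at ψ = 0.4154.

ψ = 0.4154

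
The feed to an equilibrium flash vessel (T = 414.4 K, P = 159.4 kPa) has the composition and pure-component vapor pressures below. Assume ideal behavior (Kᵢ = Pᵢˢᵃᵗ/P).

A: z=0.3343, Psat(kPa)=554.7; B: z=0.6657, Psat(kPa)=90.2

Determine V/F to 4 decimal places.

Raoult's law: Kᵢ = Pᵢˢᵃᵗ/P = Pᵢˢᵃᵗ/159.4.
  K_A = 554.7/159.4 = 3.479925, K_B = 90.2/159.4 = 0.565872
Material balance + equilibrium reduce to Σ zᵢ(Kᵢ−1)/(1+V/F(Kᵢ−1)) = 0.
Feasibility: ΣzᵢKᵢ = 1.5400, Σzᵢ/Kᵢ = 1.2725 — both > 1, two phases present.
Newton–Raphson from V/F = 0.67:
  V/F = 0.6700: g = -0.09605, g' = -0.5397 → V/F = 0.4920
  V/F = 0.4920: g = 0.00590, g' = -0.6200 → V/F = 0.5016
Converged at V/F = 0.5016.

V/F = 0.5016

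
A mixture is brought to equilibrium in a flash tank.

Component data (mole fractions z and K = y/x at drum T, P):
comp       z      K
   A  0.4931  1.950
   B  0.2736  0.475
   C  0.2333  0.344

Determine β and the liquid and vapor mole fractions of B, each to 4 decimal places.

β = 0.3066, x_B = 0.3261, y_B = 0.1549

Material balance + equilibrium reduce to Σ zᵢ(Kᵢ−1)/(1+β(Kᵢ−1)) = 0.
Feasibility: ΣzᵢKᵢ = 1.1718, Σzᵢ/Kᵢ = 1.5071 — both > 1, two phases present.
Newton iteration, β⁰ = 0.5:
  β = 0.5000: g = -0.10492, g' = -0.5655 → β = 0.3145
  β = 0.3145: g = -0.00418, g' = -0.5314 → β = 0.3066
Converged at β = 0.3066.
Compositions from xᵢ = zᵢ/(1+β(Kᵢ−1)), yᵢ = Kᵢxᵢ:
  A: x = 0.3819, y = 0.7446
  B: x = 0.3261, y = 0.1549
  C: x = 0.2920, y = 0.1005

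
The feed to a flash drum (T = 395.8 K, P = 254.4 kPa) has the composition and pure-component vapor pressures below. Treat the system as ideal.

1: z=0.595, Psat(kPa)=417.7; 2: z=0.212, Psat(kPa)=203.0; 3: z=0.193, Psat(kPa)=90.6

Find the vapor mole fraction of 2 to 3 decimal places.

y_2 = 0.196

Raoult's law: Kᵢ = Pᵢˢᵃᵗ/P = Pᵢˢᵃᵗ/254.4.
  K_1 = 417.7/254.4 = 1.64190, K_2 = 203.0/254.4 = 0.79796, K_3 = 90.6/254.4 = 0.35613
Let β = V/F and solve Σ zᵢ(Kᵢ−1)/(1+β(Kᵢ−1)) = 0.
Check two-phase: ΣzᵢKᵢ = 1.215 > 1 and Σzᵢ/Kᵢ = 1.170 > 1, so g(0) = 0.215 > 0 and g(1) = -0.170 < 0.
Newton–Raphson from β = 0.47:
  β = 0.470: g = 0.0679, g' = -0.320 → β = 0.682
  β = 0.682: g = -0.0057, g' = -0.385 → β = 0.667
Converged at β = 0.667.
Compositions from xᵢ = zᵢ/(1+β(Kᵢ−1)), yᵢ = Kᵢxᵢ:
  1: x = 0.417, y = 0.684
  2: x = 0.245, y = 0.196
  3: x = 0.338, y = 0.121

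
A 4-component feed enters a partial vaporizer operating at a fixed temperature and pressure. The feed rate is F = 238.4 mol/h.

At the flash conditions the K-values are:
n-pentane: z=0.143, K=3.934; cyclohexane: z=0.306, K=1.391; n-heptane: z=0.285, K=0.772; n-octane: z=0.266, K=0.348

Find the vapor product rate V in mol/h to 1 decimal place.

Material balance + equilibrium reduce to Σ zᵢ(Kᵢ−1)/(1+ψ(Kᵢ−1)) = 0.
Feasibility: ΣzᵢKᵢ = 1.301, Σzᵢ/Kᵢ = 1.390 — both > 1, two phases present.
Newton–Raphson from ψ = 0.5:
  ψ = 0.500: g = -0.0605, g' = -0.503 → ψ = 0.380
  ψ = 0.380: g = 0.0010, g' = -0.528 → ψ = 0.382
Converged at ψ = 0.382.
Then V = ψ·F = 0.3816·238.4 = 91.0 mol/h and L = F − V = 147.4 mol/h.

V = 91.0 mol/h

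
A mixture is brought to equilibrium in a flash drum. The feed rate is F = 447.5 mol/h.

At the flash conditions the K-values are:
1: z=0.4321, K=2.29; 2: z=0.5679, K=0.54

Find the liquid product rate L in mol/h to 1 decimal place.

L = 224.1 mol/h

Rachford–Rice: g(β) = Σ zᵢ(Kᵢ−1)/(1+β(Kᵢ−1)) = 0.
g(0) = ΣzᵢKᵢ − 1 = 0.2962 and g(1) = 1 − Σzᵢ/Kᵢ = -0.2404, so a root lies in (0, 1).
Newton iteration, β⁰ = 0.7:
  β = 0.7000: g = -0.09239, g' = -0.4600 → β = 0.4991
Converged at β = 0.4991.
Then V = β·F = 0.4991·447.5 = 223.4 mol/h and L = F − V = 224.1 mol/h.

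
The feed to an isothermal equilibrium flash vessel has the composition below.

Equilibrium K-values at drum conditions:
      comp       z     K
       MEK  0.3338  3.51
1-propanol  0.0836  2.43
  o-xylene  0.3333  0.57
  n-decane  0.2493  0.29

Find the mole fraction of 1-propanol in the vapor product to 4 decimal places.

y_1-propanol = 0.1203

Material balance + equilibrium reduce to Σ zᵢ(Kᵢ−1)/(1+V/F(Kᵢ−1)) = 0.
Check two-phase: ΣzᵢKᵢ = 1.6371 > 1 and Σzᵢ/Kᵢ = 1.5739 > 1, so g(0) = 0.6371 > 0 and g(1) = -0.5739 < 0.
Newton iteration, V/F⁰ = 0.66:
  V/F = 0.6600: g = -0.15632, g' = -0.9084 → V/F = 0.4879
  V/F = 0.4879: g = -0.00517, g' = -0.8771 → V/F = 0.4820
Converged at V/F = 0.4820.
Compositions from xᵢ = zᵢ/(1+V/F(Kᵢ−1)), yᵢ = Kᵢxᵢ:
  MEK: x = 0.1510, y = 0.5302
  1-propanol: x = 0.0495, y = 0.1203
  o-xylene: x = 0.4204, y = 0.2397
  n-decane: x = 0.3790, y = 0.1099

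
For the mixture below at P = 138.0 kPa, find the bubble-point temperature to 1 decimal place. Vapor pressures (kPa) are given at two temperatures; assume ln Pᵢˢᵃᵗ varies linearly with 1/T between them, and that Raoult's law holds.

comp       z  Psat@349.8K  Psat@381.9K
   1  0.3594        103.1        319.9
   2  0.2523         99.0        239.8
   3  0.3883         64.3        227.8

Bubble-point temperature: ΣzᵢPᵢˢᵃᵗ(T) = P. Interpolate ln Pᵢˢᵃᵗ = aᵢ + bᵢ/T.
  T = 349.8 K: ΣzᵢPᵢˢᵃᵗ = 87.00 kPa
  T = 381.9 K: ΣzᵢPᵢˢᵃᵗ = 263.93 kPa
  T = 365.9 K: ΣzᵢPᵢˢᵃᵗ = 155.13 kPa
  T = 357.9 K: ΣzᵢPᵢˢᵃᵗ = 117.06 kPa
  T = 361.9 K: ΣzᵢPᵢˢᵃᵗ = 134.94 kPa
  T = 363.9 K: ΣzᵢPᵢˢᵃᵗ = 144.74 kPa
Interpolating between 361.9 K and 363.9 K gives T ≈ 362.5 K.

T = 362.5 K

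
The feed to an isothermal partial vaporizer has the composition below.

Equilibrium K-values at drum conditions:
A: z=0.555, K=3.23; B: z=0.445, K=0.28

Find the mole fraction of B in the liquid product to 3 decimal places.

Let ψ = V/F and solve Σ zᵢ(Kᵢ−1)/(1+ψ(Kᵢ−1)) = 0.
Check two-phase: ΣzᵢKᵢ = 1.917 > 1 and Σzᵢ/Kᵢ = 1.761 > 1, so g(0) = 0.917 > 0 and g(1) = -0.761 < 0.
Newton–Raphson from ψ = 0.48:
  ψ = 0.480: g = 0.1082, g' = -1.183 → ψ = 0.571
Converged at ψ = 0.571.
Compositions from xᵢ = zᵢ/(1+ψ(Kᵢ−1)), yᵢ = Kᵢxᵢ:
  A: x = 0.244, y = 0.788
  B: x = 0.756, y = 0.212

x_B = 0.756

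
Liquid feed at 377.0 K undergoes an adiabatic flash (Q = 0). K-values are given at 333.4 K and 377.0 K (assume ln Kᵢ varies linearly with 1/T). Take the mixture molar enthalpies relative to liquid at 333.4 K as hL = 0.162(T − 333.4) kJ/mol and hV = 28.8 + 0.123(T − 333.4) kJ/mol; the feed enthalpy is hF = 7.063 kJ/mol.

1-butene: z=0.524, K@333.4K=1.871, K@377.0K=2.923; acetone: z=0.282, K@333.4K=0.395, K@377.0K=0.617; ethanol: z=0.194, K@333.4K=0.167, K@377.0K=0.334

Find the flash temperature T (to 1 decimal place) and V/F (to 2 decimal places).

T = 335.4 K, V/F = 0.23

Adiabatic flash: solve Rachford–Rice at each trial T, then check hF = ψ·hV(T) + (1−ψ)·hL(T).
  T = 333.4 K: K = (1.871, 0.395, 0.167), RR gives ψ = 0.201, H_out = 5.792 kJ/mol
  T = 377.0 K: K = (2.923, 0.617, 0.334), RR gives ψ = 0.754, H_out = 27.493 kJ/mol
  T = 355.2 K: K = (2.371, 0.500, 0.241), RR gives ψ = 0.502, H_out = 17.553 kJ/mol
  T = 344.3 K: K = (2.114, 0.446, 0.202), RR gives ψ = 0.366, H_out = 12.156 kJ/mol
  T = 338.9 K: K = (1.992, 0.421, 0.184), RR gives ψ = 0.290, H_out = 9.175 kJ/mol
  T = 336.1 K: K = (1.930, 0.407, 0.175), RR gives ψ = 0.246, H_out = 7.505 kJ/mol
  T = 334.8 K: K = (1.901, 0.401, 0.171), RR gives ψ = 0.225, H_out = 6.694 kJ/mol
Linear interpolation between T = 334.8 (H_out = 6.694) and T = 336.1 (H_out = 7.505) on hF = 7.063 gives T ≈ 335.4 K, at which ψ = 0.23.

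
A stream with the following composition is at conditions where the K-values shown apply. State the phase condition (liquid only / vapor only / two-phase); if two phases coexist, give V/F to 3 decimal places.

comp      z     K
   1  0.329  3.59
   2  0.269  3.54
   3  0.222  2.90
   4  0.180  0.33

vapor only

ΣzᵢKᵢ = 2.837; Σzᵢ/Kᵢ = 0.790.
Since Σzᵢ/Kᵢ < 1 the mixture is above its dew point — single vapor phase.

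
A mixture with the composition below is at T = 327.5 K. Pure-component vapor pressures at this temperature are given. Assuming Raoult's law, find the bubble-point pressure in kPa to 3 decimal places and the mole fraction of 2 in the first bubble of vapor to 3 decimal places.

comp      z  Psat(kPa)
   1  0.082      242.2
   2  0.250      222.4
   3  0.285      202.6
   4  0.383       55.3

At the bubble point ψ → 0, so ΣzᵢKᵢ = 1 with Kᵢ = Pᵢˢᵃᵗ/P ⇒ P = ΣzᵢPᵢˢᵃᵗ.
P = 0.082·242.2 + 0.250·222.4 + 0.285·202.6 + 0.383·55.3 = 154.381 kPa
yᵢ = zᵢPᵢˢᵃᵗ/P ⇒ y_2 = 0.250·222.4/154.381 = 0.360

Pbub = 154.381 kPa, y_2 = 0.360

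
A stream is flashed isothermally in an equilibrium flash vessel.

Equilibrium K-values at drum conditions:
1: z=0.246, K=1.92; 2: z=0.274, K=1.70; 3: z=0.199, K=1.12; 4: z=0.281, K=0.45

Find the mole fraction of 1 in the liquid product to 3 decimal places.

x_1 = 0.142

Material balance + equilibrium reduce to Σ zᵢ(Kᵢ−1)/(1+ψ(Kᵢ−1)) = 0.
Feasibility: ΣzᵢKᵢ = 1.287, Σzᵢ/Kᵢ = 1.091 — both > 1, two phases present.
Newton–Raphson from ψ = 0.37:
  ψ = 0.370: g = 0.1500, g' = -0.337 → ψ = 0.815
  ψ = 0.815: g = -0.0068, g' = -0.404 → ψ = 0.798
Converged at ψ = 0.798.
Compositions from xᵢ = zᵢ/(1+ψ(Kᵢ−1)), yᵢ = Kᵢxᵢ:
  1: x = 0.142, y = 0.272
  2: x = 0.176, y = 0.299
  3: x = 0.182, y = 0.203
  4: x = 0.501, y = 0.225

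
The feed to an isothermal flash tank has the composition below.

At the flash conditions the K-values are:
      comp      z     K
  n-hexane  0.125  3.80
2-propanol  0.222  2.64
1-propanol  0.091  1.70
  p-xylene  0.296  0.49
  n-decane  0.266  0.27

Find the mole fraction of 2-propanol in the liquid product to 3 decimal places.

Newton iteration, V/F⁰ = 0.5:
  V/F = 0.500: g = -0.1154, g' = -0.865 → V/F = 0.367
Converged at V/F = 0.367.
Compositions from xᵢ = zᵢ/(1+V/F(Kᵢ−1)), yᵢ = Kᵢxᵢ:
  n-hexane: x = 0.062, y = 0.234
  2-propanol: x = 0.139, y = 0.366
  1-propanol: x = 0.072, y = 0.123
  p-xylene: x = 0.364, y = 0.178
  n-decane: x = 0.363, y = 0.098

x_2-propanol = 0.139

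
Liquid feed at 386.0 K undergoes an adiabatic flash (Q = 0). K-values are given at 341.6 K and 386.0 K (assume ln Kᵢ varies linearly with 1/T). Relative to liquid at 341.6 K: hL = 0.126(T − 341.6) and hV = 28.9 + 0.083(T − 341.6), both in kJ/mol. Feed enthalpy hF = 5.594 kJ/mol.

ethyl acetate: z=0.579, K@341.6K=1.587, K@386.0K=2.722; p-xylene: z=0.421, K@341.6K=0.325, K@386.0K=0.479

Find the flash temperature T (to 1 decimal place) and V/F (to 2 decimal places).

Adiabatic flash: solve Rachford–Rice at each trial T, then check hF = ψ·hV(T) + (1−ψ)·hL(T).
  T = 341.6 K: K = (1.587, 0.325), RR gives ψ = 0.141, H_out = 4.063 kJ/mol
  T = 386.0 K: K = (2.722, 0.479), RR gives ψ = 0.867, H_out = 28.991 kJ/mol
  T = 363.8 K: K = (2.113, 0.399), RR gives ψ = 0.586, H_out = 19.160 kJ/mol
  T = 352.7 K: K = (1.839, 0.361), RR gives ψ = 0.405, H_out = 12.913 kJ/mol
  T = 347.1 K: K = (1.709, 0.343), RR gives ψ = 0.288, H_out = 8.938 kJ/mol
  T = 344.4 K: K = (1.649, 0.334), RR gives ψ = 0.220, H_out = 6.696 kJ/mol
  T = 343.0 K: K = (1.618, 0.330), RR gives ψ = 0.182, H_out = 5.424 kJ/mol
Linear interpolation between T = 343.0 (H_out = 5.424) and T = 344.4 (H_out = 6.696) on hF = 5.594 gives T ≈ 343.2 K, at which ψ = 0.19.

T = 343.2 K, V/F = 0.19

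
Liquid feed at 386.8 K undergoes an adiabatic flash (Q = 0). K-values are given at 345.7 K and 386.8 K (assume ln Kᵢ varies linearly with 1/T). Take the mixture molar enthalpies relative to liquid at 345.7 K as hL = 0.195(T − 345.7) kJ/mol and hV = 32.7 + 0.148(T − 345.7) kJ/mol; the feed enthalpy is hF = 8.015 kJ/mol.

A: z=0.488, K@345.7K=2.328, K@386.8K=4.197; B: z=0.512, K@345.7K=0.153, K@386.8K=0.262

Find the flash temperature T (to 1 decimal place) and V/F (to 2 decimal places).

T = 348.8 K, V/F = 0.23

Adiabatic flash: solve Rachford–Rice at each trial T, then check hF = ψ·hV(T) + (1−ψ)·hL(T).
  T = 345.7 K: K = (2.328, 0.153), RR gives ψ = 0.191, H_out = 6.233 kJ/mol
  T = 386.8 K: K = (4.197, 0.262), RR gives ψ = 0.501, H_out = 23.432 kJ/mol
  T = 366.2 K: K = (3.176, 0.203), RR gives ψ = 0.377, H_out = 15.964 kJ/mol
  T = 355.9 K: K = (2.729, 0.177), RR gives ψ = 0.297, H_out = 11.551 kJ/mol
  T = 350.8 K: K = (2.524, 0.165), RR gives ψ = 0.248, H_out = 9.049 kJ/mol
  T = 348.2 K: K = (2.423, 0.159), RR gives ψ = 0.220, H_out = 7.660 kJ/mol
  T = 349.5 K: K = (2.473, 0.162), RR gives ψ = 0.234, H_out = 8.365 kJ/mol
  T = 348.9 K: K = (2.449, 0.160), RR gives ψ = 0.228, H_out = 8.042 kJ/mol
  T = 348.5 K: K = (2.434, 0.159), RR gives ψ = 0.223, H_out = 7.824 kJ/mol
  T = 348.7 K: K = (2.442, 0.160), RR gives ψ = 0.226, H_out = 7.934 kJ/mol
Linear interpolation between T = 348.7 (H_out = 7.934) and T = 348.9 (H_out = 8.042) on hF = 8.015 gives T ≈ 348.8 K, at which ψ = 0.23.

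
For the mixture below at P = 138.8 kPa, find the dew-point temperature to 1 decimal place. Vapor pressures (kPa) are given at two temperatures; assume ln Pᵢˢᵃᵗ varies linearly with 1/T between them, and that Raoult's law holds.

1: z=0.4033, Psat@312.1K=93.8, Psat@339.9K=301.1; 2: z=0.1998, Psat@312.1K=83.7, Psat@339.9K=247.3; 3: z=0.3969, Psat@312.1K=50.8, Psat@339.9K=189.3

Dew-point temperature: Σzᵢ·P/Pᵢˢᵃᵗ(T) = 1. Interpolate ln Pᵢˢᵃᵗ = aᵢ + bᵢ/T.
  T = 312.1 K: ΣzᵢP/Pᵢˢᵃᵗ = 2.0126
  T = 339.9 K: ΣzᵢP/Pᵢˢᵃᵗ = 0.5891
  T = 326.0 K: ΣzᵢP/Pᵢˢᵃᵗ = 1.0595
  T = 332.9 K: ΣzᵢP/Pᵢˢᵃᵗ = 0.7866
  T = 329.4 K: ΣzᵢP/Pᵢˢᵃᵗ = 0.9134
  T = 327.7 K: ΣzᵢP/Pᵢˢᵃᵗ = 0.9834
Interpolating between 326.0 K and 327.7 K gives T ≈ 327.3 K.

T = 327.3 K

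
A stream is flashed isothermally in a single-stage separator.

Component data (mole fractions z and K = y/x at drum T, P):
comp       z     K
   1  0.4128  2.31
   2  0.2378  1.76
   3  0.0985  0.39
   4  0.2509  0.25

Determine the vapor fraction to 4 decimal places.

Material balance + equilibrium reduce to Σ zᵢ(Kᵢ−1)/(1+ψ(Kᵢ−1)) = 0.
Feasibility: ΣzᵢKᵢ = 1.4732, Σzᵢ/Kᵢ = 1.5700 — both > 1, two phases present.
Iterate (Newton) starting at ψ = 0.5:
  ψ = 0.5000: g = 0.07018, g' = -0.7679 → ψ = 0.5914
  ψ = 0.5914: g = -0.00276, g' = -0.8358 → ψ = 0.5881
Converged at ψ = 0.5881.

ψ = 0.5881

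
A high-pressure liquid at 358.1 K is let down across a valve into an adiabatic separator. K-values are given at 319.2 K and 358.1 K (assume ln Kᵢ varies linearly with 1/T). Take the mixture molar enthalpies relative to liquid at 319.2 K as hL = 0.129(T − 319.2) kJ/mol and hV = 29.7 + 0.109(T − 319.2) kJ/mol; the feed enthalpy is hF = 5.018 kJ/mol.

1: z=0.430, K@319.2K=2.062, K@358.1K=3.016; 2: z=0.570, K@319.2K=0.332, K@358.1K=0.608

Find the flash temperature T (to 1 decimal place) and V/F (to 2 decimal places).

T = 322.2 K, V/F = 0.16

Adiabatic flash: solve Rachford–Rice at each trial T, then check hF = ψ·hV(T) + (1−ψ)·hL(T).
  T = 319.2 K: K = (2.062, 0.332), RR gives ψ = 0.107, H_out = 3.178 kJ/mol
  T = 358.1 K: K = (3.016, 0.608), RR gives ψ = 0.814, H_out = 28.566 kJ/mol
  T = 338.6 K: K = (2.520, 0.457), RR gives ψ = 0.417, H_out = 14.714 kJ/mol
  T = 328.9 K: K = (2.286, 0.391), RR gives ψ = 0.263, H_out = 9.019 kJ/mol
  T = 324.0 K: K = (2.172, 0.361), RR gives ψ = 0.186, H_out = 6.126 kJ/mol
  T = 321.6 K: K = (2.117, 0.346), RR gives ψ = 0.147, H_out = 4.671 kJ/mol
Linear interpolation between T = 321.6 (H_out = 4.671) and T = 324.0 (H_out = 6.126) on hF = 5.018 gives T ≈ 322.2 K, at which ψ = 0.16.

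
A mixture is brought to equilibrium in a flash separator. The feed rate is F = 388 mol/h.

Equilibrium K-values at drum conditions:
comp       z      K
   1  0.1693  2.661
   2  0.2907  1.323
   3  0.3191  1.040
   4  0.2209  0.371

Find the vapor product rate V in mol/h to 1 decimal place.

Newton iteration, V/F⁰ = 0.41:
  V/F = 0.4100: g = 0.07553, g' = -0.3481 → V/F = 0.6270
  V/F = 0.6270: g = -0.00113, g' = -0.3718 → V/F = 0.6239
Converged at V/F = 0.6239.
Then V = V/F·F = 0.6239·388 = 242.1 mol/h and L = F − V = 145.9 mol/h.

V = 242.1 mol/h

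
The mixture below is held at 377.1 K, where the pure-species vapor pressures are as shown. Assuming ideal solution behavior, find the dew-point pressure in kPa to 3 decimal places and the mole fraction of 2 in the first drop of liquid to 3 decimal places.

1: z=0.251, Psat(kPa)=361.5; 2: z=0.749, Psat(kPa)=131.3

Pdew = 156.279 kPa, x_2 = 0.891

At the dew point ψ → 1, so Σzᵢ/Kᵢ = 1 with Kᵢ = Pᵢˢᵃᵗ/P ⇒ 1/P = Σzᵢ/Pᵢˢᵃᵗ.
1/P = 0.251/361.5 + 0.749/131.3 = 0.006399 ⇒ P = 156.279 kPa
xᵢ = zᵢP/Pᵢˢᵃᵗ ⇒ x_2 = 0.749·156.279/131.3 = 0.891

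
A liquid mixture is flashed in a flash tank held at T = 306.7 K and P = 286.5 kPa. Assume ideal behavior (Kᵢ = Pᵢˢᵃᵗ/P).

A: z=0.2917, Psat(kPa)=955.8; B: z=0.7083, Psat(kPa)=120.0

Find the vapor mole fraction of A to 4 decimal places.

y_A = 0.6646

Raoult's law: Kᵢ = Pᵢˢᵃᵗ/P = Pᵢˢᵃᵗ/286.5.
  K_A = 955.8/286.5 = 3.336126, K_B = 120.0/286.5 = 0.418848
Material balance + equilibrium reduce to Σ zᵢ(Kᵢ−1)/(1+V/F(Kᵢ−1)) = 0.
g(0) = ΣzᵢKᵢ − 1 = 0.2698 and g(1) = 1 − Σzᵢ/Kᵢ = -0.7785, so a root lies in (0, 1).
Iterate (Newton) starting at V/F = 0.5:
  V/F = 0.5000: g = -0.26592, g' = -0.8140 → V/F = 0.1733
  V/F = 0.1733: g = 0.02732, g' = -1.1024 → V/F = 0.1981
  V/F = 0.1981: g = 0.00067, g' = -1.0495 → V/F = 0.1987
Converged at V/F = 0.1987.
Compositions from xᵢ = zᵢ/(1+V/F(Kᵢ−1)), yᵢ = Kᵢxᵢ:
  A: x = 0.1992, y = 0.6646
  B: x = 0.8008, y = 0.3354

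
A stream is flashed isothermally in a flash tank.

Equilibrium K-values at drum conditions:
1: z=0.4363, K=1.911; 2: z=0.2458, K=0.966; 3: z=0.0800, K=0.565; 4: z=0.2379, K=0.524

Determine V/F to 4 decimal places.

Rachford–Rice: g(V/F) = Σ zᵢ(Kᵢ−1)/(1+V/F(Kᵢ−1)) = 0.
g(0) = ΣzᵢKᵢ − 1 = 0.2411 and g(1) = 1 − Σzᵢ/Kᵢ = -0.0784, so a root lies in (0, 1).
Newton–Raphson from V/F = 0.45:
  V/F = 0.4500: g = 0.08604, g' = -0.2931 → V/F = 0.7435
  V/F = 0.7435: g = 0.00168, g' = -0.2912 → V/F = 0.7493
Converged at V/F = 0.7493.

V/F = 0.7493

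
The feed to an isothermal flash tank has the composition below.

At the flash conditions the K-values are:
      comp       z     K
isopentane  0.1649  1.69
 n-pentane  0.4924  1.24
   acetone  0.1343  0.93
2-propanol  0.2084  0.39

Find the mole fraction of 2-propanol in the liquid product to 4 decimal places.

x_2-propanol = 0.2969

Rachford–Rice: g(ψ) = Σ zᵢ(Kᵢ−1)/(1+ψ(Kᵢ−1)) = 0.
g(0) = ΣzᵢKᵢ − 1 = 0.0954 and g(1) = 1 − Σzᵢ/Kᵢ = -0.1734, so a root lies in (0, 1).
Newton iteration, ψ⁰ = 0.33:
  ψ = 0.3300: g = 0.03339, g' = -0.1987 → ψ = 0.4981
  ψ = 0.4981: g = -0.00211, g' = -0.2268 → ψ = 0.4888
  ψ = 0.4888: g = -0.00001, g' = -0.2248 → ψ = 0.4887
Converged at ψ = 0.4887.
Compositions from xᵢ = zᵢ/(1+ψ(Kᵢ−1)), yᵢ = Kᵢxᵢ:
  isopentane: x = 0.1233, y = 0.2084
  n-pentane: x = 0.4407, y = 0.5465
  acetone: x = 0.1391, y = 0.1293
  2-propanol: x = 0.2969, y = 0.1158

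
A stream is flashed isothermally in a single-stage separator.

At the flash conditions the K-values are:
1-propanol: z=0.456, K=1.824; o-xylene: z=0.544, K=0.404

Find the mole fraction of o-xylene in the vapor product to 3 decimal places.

y_o-xylene = 0.234

Let ψ = V/F and solve Σ zᵢ(Kᵢ−1)/(1+ψ(Kᵢ−1)) = 0.
g(0) = ΣzᵢKᵢ − 1 = 0.052 and g(1) = 1 − Σzᵢ/Kᵢ = -0.597, so a root lies in (0, 1).
Binary case is linear: z₁(K₁−1)(1+ψ(K₂−1)) + z₂(K₂−1)(1+ψ(K₁−1)) = 0
⇒ ψ = [z₁(K₁−1)+z₂(K₂−1)] / [−(K₁−1)(K₂−1)] = 0.0515/0.4911 = 0.105
Compositions from xᵢ = zᵢ/(1+ψ(Kᵢ−1)), yᵢ = Kᵢxᵢ:
  1-propanol: x = 0.420, y = 0.766
  o-xylene: x = 0.580, y = 0.234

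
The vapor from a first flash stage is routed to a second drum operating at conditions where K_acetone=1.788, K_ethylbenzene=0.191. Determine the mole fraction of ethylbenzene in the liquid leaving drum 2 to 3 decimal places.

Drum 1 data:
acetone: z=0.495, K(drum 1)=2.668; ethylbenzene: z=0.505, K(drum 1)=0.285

Drum 1:
Let ψ₁ = V/F and solve Σ zᵢ(Kᵢ−1)/(1+ψ₁(Kᵢ−1)) = 0.
Feasibility: ΣzᵢKᵢ = 1.465, Σzᵢ/Kᵢ = 1.957 — both > 1, two phases present.
Binary case is linear: z₁(K₁−1)(1+ψ₁(K₂−1)) + z₂(K₂−1)(1+ψ₁(K₁−1)) = 0
⇒ ψ₁ = [z₁(K₁−1)+z₂(K₂−1)] / [−(K₁−1)(K₂−1)] = 0.4646/1.1926 = 0.390
Drum-1 compositions:
  acetone: x = 0.300, y = 0.801
  ethylbenzene: x = 0.700, y = 0.199
Drum-2 feed = drum-1 vapor: z₂ = (0.8005, 0.1995).
Drum 2:
Rachford–Rice: g(ψ₂) = Σ zᵢ(Kᵢ−1)/(1+ψ₂(Kᵢ−1)) = 0.
g(0) = ΣzᵢKᵢ − 1 = 0.469 and g(1) = 1 − Σzᵢ/Kᵢ = -0.492, so a root lies in (0, 1).
Binary case is linear: z₁(K₁−1)(1+ψ₂(K₂−1)) + z₂(K₂−1)(1+ψ₂(K₁−1)) = 0
⇒ ψ₂ = [z₁(K₁−1)+z₂(K₂−1)] / [−(K₁−1)(K₂−1)] = 0.4694/0.6375 = 0.736
  acetone: x = 0.507, y = 0.906
  ethylbenzene: x = 0.493, y = 0.094

x_ethylbenzene (drum 2) = 0.493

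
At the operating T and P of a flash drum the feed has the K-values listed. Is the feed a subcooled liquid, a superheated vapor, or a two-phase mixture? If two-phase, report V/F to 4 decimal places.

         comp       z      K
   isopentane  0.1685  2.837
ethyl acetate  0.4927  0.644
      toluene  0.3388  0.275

ΣzᵢKᵢ = 0.8885; Σzᵢ/Kᵢ = 2.0565.
Since ΣzᵢKᵢ < 1 the mixture is below its bubble point — single liquid phase.

subcooled liquid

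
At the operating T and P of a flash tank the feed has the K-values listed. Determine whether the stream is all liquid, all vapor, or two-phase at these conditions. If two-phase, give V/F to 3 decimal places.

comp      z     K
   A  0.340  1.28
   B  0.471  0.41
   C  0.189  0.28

all liquid

ΣzᵢKᵢ = 0.681; Σzᵢ/Kᵢ = 2.089.
Since ΣzᵢKᵢ < 1 the mixture is below its bubble point — single liquid phase.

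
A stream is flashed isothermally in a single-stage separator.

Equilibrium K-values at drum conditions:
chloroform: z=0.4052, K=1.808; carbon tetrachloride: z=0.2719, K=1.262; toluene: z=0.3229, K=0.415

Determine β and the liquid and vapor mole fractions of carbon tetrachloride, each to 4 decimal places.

Material balance + equilibrium reduce to Σ zᵢ(Kᵢ−1)/(1+β(Kᵢ−1)) = 0.
Feasibility: ΣzᵢKᵢ = 1.2097, Σzᵢ/Kᵢ = 1.2176 — both > 1, two phases present.
Iterate (Newton) starting at β = 0.5:
  β = 0.5000: g = 0.02919, g' = -0.3696 → β = 0.5790
  β = 0.5790: g = -0.00074, g' = -0.3895 → β = 0.5771
Converged at β = 0.5771.
Compositions from xᵢ = zᵢ/(1+β(Kᵢ−1)), yᵢ = Kᵢxᵢ:
  chloroform: x = 0.2763, y = 0.4996
  carbon tetrachloride: x = 0.2362, y = 0.2981
  toluene: x = 0.4875, y = 0.2023

β = 0.5771, x_carbon tetrachloride = 0.2362, y_carbon tetrachloride = 0.2981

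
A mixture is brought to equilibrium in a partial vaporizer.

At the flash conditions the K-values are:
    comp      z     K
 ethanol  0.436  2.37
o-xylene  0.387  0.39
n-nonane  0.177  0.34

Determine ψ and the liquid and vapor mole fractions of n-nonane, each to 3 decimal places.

ψ = 0.285, x_n-nonane = 0.218, y_n-nonane = 0.074

Newton–Raphson from ψ = 0.5:
  ψ = 0.500: g = -0.1595, g' = -0.758 → ψ = 0.290
  ψ = 0.290: g = -0.0035, g' = -0.750 → ψ = 0.285
Converged at ψ = 0.285.
Compositions from xᵢ = zᵢ/(1+ψ(Kᵢ−1)), yᵢ = Kᵢxᵢ:
  ethanol: x = 0.314, y = 0.743
  o-xylene: x = 0.468, y = 0.183
  n-nonane: x = 0.218, y = 0.074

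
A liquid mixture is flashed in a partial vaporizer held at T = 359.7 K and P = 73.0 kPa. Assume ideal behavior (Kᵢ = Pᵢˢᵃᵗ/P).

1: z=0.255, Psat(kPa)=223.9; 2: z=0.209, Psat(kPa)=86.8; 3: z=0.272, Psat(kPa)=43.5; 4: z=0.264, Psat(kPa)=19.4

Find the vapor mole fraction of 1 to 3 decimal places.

Raoult's law: Kᵢ = Pᵢˢᵃᵗ/P = Pᵢˢᵃᵗ/73.0.
  K_1 = 223.9/73.0 = 3.06712, K_2 = 86.8/73.0 = 1.18904, K_3 = 43.5/73.0 = 0.59589, K_4 = 19.4/73.0 = 0.26575
Material balance + equilibrium reduce to Σ zᵢ(Kᵢ−1)/(1+β(Kᵢ−1)) = 0.
g(0) = ΣzᵢKᵢ − 1 = 0.263 and g(1) = 1 − Σzᵢ/Kᵢ = -0.709, so a root lies in (0, 1).
Iterate (Newton) starting at β = 0.43:
  β = 0.430: g = -0.1007, g' = -0.681 → β = 0.282
  β = 0.282: g = 0.0019, g' = -0.724 → β = 0.285
Converged at β = 0.285.
Compositions from xᵢ = zᵢ/(1+β(Kᵢ−1)), yᵢ = Kᵢxᵢ:
  1: x = 0.161, y = 0.492
  2: x = 0.198, y = 0.236
  3: x = 0.307, y = 0.183
  4: x = 0.334, y = 0.089

y_1 = 0.492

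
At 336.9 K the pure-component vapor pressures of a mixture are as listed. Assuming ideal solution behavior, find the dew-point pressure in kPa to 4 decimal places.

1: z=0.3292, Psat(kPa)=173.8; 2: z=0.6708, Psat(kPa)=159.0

Pdew = 163.5858 kPa

At the dew point ψ → 1, so Σzᵢ/Kᵢ = 1 with Kᵢ = Pᵢˢᵃᵗ/P ⇒ 1/P = Σzᵢ/Pᵢˢᵃᵗ.
1/P = 0.3292/173.8 + 0.6708/159.0 = 0.0061130 ⇒ P = 163.5858 kPa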